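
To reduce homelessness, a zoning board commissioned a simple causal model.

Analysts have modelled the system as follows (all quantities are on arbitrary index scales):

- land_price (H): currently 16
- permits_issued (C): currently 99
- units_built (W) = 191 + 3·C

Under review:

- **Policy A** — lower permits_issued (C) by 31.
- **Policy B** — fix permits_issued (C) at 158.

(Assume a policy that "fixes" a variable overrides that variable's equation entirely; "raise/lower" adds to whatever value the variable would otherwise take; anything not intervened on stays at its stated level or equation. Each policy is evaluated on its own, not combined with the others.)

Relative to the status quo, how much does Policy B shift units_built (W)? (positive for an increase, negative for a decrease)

Baseline:
  C = 99
  W = 191 + 3·99 = 488
Policy B (C := 158):
  C = 158
  W = 191 + 3·158 = 665
Change in W: 665 − 488 = 177

177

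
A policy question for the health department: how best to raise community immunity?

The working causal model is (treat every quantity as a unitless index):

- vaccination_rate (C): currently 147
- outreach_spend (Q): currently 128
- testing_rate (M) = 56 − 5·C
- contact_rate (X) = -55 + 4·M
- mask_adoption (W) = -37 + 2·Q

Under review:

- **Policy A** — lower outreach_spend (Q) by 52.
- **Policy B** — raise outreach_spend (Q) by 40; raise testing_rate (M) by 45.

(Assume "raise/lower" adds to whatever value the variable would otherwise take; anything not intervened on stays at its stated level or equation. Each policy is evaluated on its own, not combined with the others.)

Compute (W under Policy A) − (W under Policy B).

-184

Policy A (Q − 52):
  Q = 128 − 52 = 76
  W = -37 + 2·76 = 115
Policy B (Q + 40, M + 45):
  Q = 128 + 40 = 168
  W = -37 + 2·168 = 299
W: 115 − 299 = -184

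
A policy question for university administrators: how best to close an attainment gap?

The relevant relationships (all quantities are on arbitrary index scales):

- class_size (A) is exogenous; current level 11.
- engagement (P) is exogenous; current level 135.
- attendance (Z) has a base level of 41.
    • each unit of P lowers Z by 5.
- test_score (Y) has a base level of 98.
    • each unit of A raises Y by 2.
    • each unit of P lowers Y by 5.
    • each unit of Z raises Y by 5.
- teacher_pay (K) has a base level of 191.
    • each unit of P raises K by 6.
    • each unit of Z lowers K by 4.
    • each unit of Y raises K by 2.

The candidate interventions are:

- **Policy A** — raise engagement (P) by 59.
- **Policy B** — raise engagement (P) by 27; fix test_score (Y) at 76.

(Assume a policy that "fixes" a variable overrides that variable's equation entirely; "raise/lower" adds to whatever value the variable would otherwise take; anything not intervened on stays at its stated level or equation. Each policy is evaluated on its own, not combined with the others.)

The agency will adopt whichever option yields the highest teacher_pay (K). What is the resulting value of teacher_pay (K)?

Policy A (P + 59):
  A = 11
  P = 135 + 59 = 194
  Z = 41 − 5·194 = -929
  Y = 98 + 2·11 − 5·194 + 5·(-929) = -5495
  K = 191 + 6·194 − 4·(-929) + 2·(-5495) = -5919
Policy B (P + 27, Y := 76):
  A = 11
  P = 135 + 27 = 162
  Z = 41 − 5·162 = -769
  Y = 76
  K = 191 + 6·162 − 4·(-769) + 2·76 = 4391
Comparing — Policy A: K=-5919, Policy B: K=4391. Highest is 4391 (Policy B).

4391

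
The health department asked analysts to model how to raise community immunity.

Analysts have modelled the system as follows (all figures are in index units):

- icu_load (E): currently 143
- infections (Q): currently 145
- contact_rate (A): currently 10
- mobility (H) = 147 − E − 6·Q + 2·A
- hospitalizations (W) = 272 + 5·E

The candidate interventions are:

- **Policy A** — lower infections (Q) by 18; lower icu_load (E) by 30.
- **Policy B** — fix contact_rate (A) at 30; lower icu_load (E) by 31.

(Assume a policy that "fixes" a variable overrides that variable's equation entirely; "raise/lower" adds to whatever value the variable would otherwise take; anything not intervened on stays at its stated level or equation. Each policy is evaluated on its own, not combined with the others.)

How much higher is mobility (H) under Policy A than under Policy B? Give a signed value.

67

Policy A (Q − 18, E − 30):
  E = 143 − 30 = 113
  Q = 145 − 18 = 127
  A = 10
  H = 147 − 113 − 6·127 + 2·10 = -708
Policy B (A := 30, E − 31):
  E = 143 − 31 = 112
  Q = 145
  A = 30
  H = 147 − 112 − 6·145 + 2·30 = -775
H: -708 − (-775) = 67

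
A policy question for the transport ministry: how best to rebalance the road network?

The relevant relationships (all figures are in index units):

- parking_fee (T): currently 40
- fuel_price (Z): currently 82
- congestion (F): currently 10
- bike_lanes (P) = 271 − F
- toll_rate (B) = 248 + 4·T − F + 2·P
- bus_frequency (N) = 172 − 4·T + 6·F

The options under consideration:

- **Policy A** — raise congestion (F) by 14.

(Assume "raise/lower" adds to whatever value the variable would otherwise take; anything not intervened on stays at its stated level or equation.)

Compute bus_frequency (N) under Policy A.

Policy A (F + 14):
  T = 40
  F = 10 + 14 = 24
  N = 172 − 4·40 + 6·24 = 156

156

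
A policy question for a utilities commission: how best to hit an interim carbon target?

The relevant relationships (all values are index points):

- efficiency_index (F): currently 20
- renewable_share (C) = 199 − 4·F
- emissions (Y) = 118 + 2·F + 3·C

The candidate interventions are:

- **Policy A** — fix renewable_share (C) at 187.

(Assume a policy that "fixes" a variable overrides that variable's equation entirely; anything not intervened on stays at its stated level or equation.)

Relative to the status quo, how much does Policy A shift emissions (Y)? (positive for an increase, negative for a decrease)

Baseline:
  F = 20
  C = 199 − 4·20 = 119
  Y = 118 + 2·20 + 3·119 = 515
Policy A (C := 187):
  F = 20
  C = 187
  Y = 118 + 2·20 + 3·187 = 719
Change in Y: 719 − 515 = 204

204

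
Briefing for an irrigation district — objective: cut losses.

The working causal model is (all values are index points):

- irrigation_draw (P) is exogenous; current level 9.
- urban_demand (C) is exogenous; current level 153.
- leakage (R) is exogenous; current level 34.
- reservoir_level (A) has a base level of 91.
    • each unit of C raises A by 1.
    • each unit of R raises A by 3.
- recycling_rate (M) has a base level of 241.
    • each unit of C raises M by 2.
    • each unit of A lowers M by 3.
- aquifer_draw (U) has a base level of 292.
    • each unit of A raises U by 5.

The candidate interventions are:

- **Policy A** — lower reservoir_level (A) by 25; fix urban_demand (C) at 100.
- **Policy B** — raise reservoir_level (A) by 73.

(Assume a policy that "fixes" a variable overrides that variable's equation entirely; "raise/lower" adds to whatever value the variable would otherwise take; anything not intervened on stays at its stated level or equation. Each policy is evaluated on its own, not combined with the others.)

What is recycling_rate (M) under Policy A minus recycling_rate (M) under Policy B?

347

Policy A (A − 25, C := 100):
  C = 100
  R = 34
  A = 91 + 100 + 3·34 (−25 from intervention) = 268
  M = 241 + 2·100 − 3·268 = -363
Policy B (A + 73):
  C = 153
  R = 34
  A = 91 + 153 + 3·34 (+73 from intervention) = 419
  M = 241 + 2·153 − 3·419 = -710
M: -363 − (-710) = 347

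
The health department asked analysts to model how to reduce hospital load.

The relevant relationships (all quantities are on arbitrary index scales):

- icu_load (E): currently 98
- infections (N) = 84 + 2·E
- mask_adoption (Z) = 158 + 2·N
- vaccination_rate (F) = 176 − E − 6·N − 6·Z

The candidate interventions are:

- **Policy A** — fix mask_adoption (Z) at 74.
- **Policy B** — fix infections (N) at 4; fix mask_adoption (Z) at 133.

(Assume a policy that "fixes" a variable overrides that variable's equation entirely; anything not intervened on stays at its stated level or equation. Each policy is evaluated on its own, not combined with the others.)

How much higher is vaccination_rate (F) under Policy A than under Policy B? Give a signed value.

Policy A (Z := 74):
  E = 98
  N = 84 + 2·98 = 280
  Z = 74
  F = 176 − 98 − 6·280 − 6·74 = -2046
Policy B (N := 4, Z := 133):
  E = 98
  N = 4
  Z = 133
  F = 176 − 98 − 6·4 − 6·133 = -744
F: -2046 − (-744) = -1302

-1302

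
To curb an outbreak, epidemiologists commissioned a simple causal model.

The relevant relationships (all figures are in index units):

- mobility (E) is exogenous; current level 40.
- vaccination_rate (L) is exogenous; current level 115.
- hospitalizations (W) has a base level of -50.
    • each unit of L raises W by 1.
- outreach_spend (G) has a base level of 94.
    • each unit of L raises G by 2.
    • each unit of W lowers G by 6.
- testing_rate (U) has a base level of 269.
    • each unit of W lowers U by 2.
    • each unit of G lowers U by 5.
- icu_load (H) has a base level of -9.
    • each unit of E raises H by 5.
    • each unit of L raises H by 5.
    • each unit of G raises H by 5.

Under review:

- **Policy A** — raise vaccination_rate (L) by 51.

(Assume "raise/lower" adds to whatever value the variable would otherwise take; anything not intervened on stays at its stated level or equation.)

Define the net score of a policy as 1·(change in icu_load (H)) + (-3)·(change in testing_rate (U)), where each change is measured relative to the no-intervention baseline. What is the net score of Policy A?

-3519

Baseline:
  E = 40
  L = 115
  W = -50 + 115 = 65
  G = 94 + 2·115 − 6·65 = -66
  U = 269 − 2·65 − 5·(-66) = 469
  H = -9 + 5·40 + 5·115 + 5·(-66) = 436
Policy A (L + 51):
  E = 40
  L = 115 + 51 = 166
  W = -50 + 166 = 116
  G = 94 + 2·166 − 6·116 = -270
  U = 269 − 2·116 − 5·(-270) = 1387
  H = -9 + 5·40 + 5·166 + 5·(-270) = -329
ΔH = -329 − 436 = -765; ΔU = 1387 − 469 = 918
Score = 1·(-765) + (-3)·918 = -3519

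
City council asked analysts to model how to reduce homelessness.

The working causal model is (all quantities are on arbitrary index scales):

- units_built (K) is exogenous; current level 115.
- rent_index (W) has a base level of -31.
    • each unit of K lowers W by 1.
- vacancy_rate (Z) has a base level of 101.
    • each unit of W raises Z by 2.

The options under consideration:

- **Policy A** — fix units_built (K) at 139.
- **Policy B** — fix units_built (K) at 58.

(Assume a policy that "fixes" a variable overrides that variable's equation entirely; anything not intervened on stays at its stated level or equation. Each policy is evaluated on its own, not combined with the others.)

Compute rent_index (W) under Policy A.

-170

Policy A (K := 139):
  K = 139
  W = -31 − 139 = -170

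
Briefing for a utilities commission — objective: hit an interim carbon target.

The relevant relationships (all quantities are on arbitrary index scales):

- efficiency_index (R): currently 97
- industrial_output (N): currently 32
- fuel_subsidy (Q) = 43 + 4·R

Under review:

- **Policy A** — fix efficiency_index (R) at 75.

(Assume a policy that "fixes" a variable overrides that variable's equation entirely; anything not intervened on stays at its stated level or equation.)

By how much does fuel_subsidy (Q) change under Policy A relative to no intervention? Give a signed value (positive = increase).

Baseline:
  R = 97
  Q = 43 + 4·97 = 431
Policy A (R := 75):
  R = 75
  Q = 43 + 4·75 = 343
Change in Q: 343 − 431 = -88

-88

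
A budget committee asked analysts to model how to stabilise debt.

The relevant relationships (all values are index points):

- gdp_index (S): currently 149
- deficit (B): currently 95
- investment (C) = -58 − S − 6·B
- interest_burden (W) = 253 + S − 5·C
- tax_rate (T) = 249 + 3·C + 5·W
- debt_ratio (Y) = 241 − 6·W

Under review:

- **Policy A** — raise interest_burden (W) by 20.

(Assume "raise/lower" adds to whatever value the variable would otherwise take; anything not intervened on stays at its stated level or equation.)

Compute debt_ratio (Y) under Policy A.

-25601

Policy A (W + 20):
  S = 149
  B = 95
  C = -58 − 149 − 6·95 = -777
  W = 253 + 149 − 5·(-777) (+20 from intervention) = 4307
  Y = 241 − 6·4307 = -25601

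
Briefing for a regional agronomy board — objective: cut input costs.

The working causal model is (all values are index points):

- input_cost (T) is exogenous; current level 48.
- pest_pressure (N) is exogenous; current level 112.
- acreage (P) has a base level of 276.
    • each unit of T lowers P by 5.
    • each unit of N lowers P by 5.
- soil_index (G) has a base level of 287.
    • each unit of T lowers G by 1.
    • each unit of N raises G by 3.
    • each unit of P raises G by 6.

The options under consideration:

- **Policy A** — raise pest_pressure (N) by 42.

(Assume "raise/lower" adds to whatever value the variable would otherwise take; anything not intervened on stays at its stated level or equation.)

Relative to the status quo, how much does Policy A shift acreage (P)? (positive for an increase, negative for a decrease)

-210

Baseline:
  T = 48
  N = 112
  P = 276 − 5·48 − 5·112 = -524
Policy A (N + 42):
  T = 48
  N = 112 + 42 = 154
  P = 276 − 5·48 − 5·154 = -734
Change in P: -734 − (-524) = -210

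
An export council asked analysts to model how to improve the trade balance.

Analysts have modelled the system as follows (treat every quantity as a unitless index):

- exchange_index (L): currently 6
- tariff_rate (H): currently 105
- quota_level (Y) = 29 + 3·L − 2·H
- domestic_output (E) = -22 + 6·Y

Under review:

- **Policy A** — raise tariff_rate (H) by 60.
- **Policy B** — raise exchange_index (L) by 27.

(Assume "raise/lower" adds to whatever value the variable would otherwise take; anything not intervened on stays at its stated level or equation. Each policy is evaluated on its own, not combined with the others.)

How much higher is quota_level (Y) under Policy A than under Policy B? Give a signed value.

Policy A (H + 60):
  L = 6
  H = 105 + 60 = 165
  Y = 29 + 3·6 − 2·165 = -283
Policy B (L + 27):
  L = 6 + 27 = 33
  H = 105
  Y = 29 + 3·33 − 2·105 = -82
Y: -283 − (-82) = -201

-201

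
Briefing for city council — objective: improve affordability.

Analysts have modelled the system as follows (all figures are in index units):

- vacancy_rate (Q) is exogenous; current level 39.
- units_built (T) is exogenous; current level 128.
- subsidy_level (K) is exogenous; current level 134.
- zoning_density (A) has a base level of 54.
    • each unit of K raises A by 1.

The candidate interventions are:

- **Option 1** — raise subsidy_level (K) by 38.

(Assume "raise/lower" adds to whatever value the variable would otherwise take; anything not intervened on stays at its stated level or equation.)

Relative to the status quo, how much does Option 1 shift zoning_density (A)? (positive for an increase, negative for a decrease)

Baseline:
  K = 134
  A = 54 + 134 = 188
Option 1 (K + 38):
  K = 134 + 38 = 172
  A = 54 + 172 = 226
Change in A: 226 − 188 = 38

38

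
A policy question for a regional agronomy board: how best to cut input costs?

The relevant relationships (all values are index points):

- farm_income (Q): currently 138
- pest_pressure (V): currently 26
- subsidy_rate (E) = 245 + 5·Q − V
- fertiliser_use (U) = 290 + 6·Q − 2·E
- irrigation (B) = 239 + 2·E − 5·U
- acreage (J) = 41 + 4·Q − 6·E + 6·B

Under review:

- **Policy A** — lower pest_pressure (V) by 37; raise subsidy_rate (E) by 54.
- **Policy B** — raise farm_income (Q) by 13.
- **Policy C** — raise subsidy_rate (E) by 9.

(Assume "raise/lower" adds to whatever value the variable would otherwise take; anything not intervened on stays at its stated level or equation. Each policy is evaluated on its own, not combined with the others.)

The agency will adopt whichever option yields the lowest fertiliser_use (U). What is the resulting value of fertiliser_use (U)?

Policy A (V − 37, E + 54):
  Q = 138
  V = 26 − 37 = -11
  E = 245 + 5·138 − (-11) (+54 from intervention) = 1000
  U = 290 + 6·138 − 2·1000 = -882
Policy B (Q + 13):
  Q = 138 + 13 = 151
  V = 26
  E = 245 + 5·151 − 26 = 974
  U = 290 + 6·151 − 2·974 = -752
Policy C (E + 9):
  Q = 138
  V = 26
  E = 245 + 5·138 − 26 (+9 from intervention) = 918
  U = 290 + 6·138 − 2·918 = -718
Comparing — Policy A: U=-882, Policy B: U=-752, Policy C: U=-718. Lowest is -882 (Policy A).

-882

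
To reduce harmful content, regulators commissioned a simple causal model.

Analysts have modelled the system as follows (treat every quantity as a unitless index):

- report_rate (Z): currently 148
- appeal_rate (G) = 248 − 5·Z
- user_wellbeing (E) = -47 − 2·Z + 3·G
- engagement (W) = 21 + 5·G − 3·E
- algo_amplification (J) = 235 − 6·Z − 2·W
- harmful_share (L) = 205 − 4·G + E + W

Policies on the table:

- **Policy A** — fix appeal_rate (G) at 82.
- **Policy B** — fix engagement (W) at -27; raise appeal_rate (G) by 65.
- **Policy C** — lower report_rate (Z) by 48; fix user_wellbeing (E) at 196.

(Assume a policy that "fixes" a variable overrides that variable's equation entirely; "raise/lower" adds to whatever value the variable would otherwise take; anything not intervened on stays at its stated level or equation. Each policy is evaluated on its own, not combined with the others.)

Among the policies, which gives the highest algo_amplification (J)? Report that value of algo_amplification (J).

Policy A (G := 82):
  Z = 148
  G = 82
  E = -47 − 2·148 + 3·82 = -97
  W = 21 + 5·82 − 3·(-97) = 722
  J = 235 − 6·148 − 2·722 = -2097
Policy B (W := -27, G + 65):
  Z = 148
  G = 248 − 5·148 (+65 from intervention) = -427
  E = -47 − 2·148 + 3·(-427) = -1624
  W = -27
  J = 235 − 6·148 − 2·(-27) = -599
Policy C (Z − 48, E := 196):
  Z = 148 − 48 = 100
  G = 248 − 5·100 = -252
  E = 196
  W = 21 + 5·(-252) − 3·196 = -1827
  J = 235 − 6·100 − 2·(-1827) = 3289
Comparing — Policy A: J=-2097, Policy B: J=-599, Policy C: J=3289. Highest is 3289 (Policy C).

3289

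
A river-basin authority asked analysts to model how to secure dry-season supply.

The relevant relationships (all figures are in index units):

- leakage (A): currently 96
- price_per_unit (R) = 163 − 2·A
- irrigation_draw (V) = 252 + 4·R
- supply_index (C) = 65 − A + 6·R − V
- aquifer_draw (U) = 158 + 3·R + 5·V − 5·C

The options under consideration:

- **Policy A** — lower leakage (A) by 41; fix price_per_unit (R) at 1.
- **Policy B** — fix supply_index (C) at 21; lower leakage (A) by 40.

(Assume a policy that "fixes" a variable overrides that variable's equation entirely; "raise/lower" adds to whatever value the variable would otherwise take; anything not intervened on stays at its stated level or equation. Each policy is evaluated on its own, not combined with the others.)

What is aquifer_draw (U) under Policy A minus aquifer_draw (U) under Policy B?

Policy A (A − 41, R := 1):
  A = 96 − 41 = 55
  R = 1
  V = 252 + 4·1 = 256
  C = 65 − 55 + 6·1 − 256 = -240
  U = 158 + 3·1 + 5·256 − 5·(-240) = 2641
Policy B (C := 21, A − 40):
  A = 96 − 40 = 56
  R = 163 − 2·56 = 51
  V = 252 + 4·51 = 456
  C = 21
  U = 158 + 3·51 + 5·456 − 5·21 = 2486
U: 2641 − 2486 = 155

155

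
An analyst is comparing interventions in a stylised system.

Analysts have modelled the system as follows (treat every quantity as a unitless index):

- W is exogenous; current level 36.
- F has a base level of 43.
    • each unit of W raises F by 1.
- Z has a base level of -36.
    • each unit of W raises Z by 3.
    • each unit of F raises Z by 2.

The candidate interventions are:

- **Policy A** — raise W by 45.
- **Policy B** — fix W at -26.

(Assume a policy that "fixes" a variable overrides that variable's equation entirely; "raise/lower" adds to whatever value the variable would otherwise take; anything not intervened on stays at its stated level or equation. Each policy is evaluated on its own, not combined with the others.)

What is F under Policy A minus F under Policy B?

107

Policy A (W + 45):
  W = 36 + 45 = 81
  F = 43 + 81 = 124
Policy B (W := -26):
  W = -26
  F = 43 + (-26) = 17
F: 124 − 17 = 107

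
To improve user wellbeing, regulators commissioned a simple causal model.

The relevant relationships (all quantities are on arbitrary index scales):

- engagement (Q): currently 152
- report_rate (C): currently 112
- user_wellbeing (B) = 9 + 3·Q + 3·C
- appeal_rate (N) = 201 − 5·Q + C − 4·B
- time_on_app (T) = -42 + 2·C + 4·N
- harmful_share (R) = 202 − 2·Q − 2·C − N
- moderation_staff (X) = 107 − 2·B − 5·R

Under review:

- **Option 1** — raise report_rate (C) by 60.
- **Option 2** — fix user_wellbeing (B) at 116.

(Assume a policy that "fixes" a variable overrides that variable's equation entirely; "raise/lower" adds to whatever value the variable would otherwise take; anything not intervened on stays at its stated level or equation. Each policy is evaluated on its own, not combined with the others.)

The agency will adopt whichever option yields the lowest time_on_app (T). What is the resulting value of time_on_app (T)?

Option 1 (C + 60):
  Q = 152
  C = 112 + 60 = 172
  B = 9 + 3·152 + 3·172 = 981
  N = 201 − 5·152 + 172 − 4·981 = -4311
  T = -42 + 2·172 + 4·(-4311) = -16942
Option 2 (B := 116):
  Q = 152
  C = 112
  B = 116
  N = 201 − 5·152 + 112 − 4·116 = -911
  T = -42 + 2·112 + 4·(-911) = -3462
Comparing — Option 1: T=-16942, Option 2: T=-3462. Lowest is -16942 (Option 1).

-16942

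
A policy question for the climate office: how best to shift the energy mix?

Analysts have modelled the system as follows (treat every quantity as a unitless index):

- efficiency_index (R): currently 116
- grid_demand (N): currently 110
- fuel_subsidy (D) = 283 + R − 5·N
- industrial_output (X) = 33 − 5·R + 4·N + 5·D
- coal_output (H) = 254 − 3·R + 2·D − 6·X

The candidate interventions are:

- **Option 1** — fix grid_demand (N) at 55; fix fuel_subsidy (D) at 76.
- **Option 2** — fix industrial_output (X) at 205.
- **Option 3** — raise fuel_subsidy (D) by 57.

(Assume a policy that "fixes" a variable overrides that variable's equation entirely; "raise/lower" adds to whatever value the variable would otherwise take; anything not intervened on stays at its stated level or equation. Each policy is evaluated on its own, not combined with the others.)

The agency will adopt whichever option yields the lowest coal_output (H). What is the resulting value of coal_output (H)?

-1626

Option 1 (N := 55, D := 76):
  R = 116
  N = 55
  D = 76
  X = 33 − 5·116 + 4·55 + 5·76 = 53
  H = 254 − 3·116 + 2·76 − 6·53 = -260
Option 2 (X := 205):
  R = 116
  N = 110
  D = 283 + 116 − 5·110 = -151
  X = 205
  H = 254 − 3·116 + 2·(-151) − 6·205 = -1626
Option 3 (D + 57):
  R = 116
  N = 110
  D = 283 + 116 − 5·110 (+57 from intervention) = -94
  X = 33 − 5·116 + 4·110 + 5·(-94) = -577
  H = 254 − 3·116 + 2·(-94) − 6·(-577) = 3180
Comparing — Option 1: H=-260, Option 2: H=-1626, Option 3: H=3180. Lowest is -1626 (Option 2).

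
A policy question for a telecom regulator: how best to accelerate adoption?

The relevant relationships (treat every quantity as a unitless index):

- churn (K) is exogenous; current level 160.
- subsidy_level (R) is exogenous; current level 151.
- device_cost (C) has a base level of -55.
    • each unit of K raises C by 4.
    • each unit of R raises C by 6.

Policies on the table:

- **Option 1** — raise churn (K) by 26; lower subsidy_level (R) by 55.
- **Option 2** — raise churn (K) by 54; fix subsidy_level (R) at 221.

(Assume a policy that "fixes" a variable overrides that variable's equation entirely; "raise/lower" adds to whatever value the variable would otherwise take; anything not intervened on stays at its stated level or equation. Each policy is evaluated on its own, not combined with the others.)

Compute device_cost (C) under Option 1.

1265

Option 1 (K + 26, R − 55):
  K = 160 + 26 = 186
  R = 151 − 55 = 96
  C = -55 + 4·186 + 6·96 = 1265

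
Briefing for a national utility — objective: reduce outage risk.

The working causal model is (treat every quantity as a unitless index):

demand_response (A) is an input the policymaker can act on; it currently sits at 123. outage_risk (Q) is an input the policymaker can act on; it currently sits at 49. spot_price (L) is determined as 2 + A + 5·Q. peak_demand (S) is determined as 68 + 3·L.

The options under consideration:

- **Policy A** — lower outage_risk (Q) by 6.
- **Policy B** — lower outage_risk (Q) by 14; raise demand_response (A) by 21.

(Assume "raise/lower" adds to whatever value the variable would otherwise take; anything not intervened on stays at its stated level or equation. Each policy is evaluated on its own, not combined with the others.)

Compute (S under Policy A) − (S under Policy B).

Policy A (Q − 6):
  A = 123
  Q = 49 − 6 = 43
  L = 2 + 123 + 5·43 = 340
  S = 68 + 3·340 = 1088
Policy B (Q − 14, A + 21):
  A = 123 + 21 = 144
  Q = 49 − 14 = 35
  L = 2 + 144 + 5·35 = 321
  S = 68 + 3·321 = 1031
S: 1088 − 1031 = 57

57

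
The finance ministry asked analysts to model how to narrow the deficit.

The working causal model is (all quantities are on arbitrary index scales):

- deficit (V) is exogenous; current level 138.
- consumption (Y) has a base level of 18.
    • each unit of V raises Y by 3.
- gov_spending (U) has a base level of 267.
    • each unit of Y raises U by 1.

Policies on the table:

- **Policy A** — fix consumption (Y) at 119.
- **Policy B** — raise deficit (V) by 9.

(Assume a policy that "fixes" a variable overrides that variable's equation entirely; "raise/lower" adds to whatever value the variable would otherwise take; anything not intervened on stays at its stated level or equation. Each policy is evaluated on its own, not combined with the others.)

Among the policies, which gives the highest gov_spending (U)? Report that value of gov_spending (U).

726

Policy A (Y := 119):
  V = 138
  Y = 119
  U = 267 + 119 = 386
Policy B (V + 9):
  V = 138 + 9 = 147
  Y = 18 + 3·147 = 459
  U = 267 + 459 = 726
Comparing — Policy A: U=386, Policy B: U=726. Highest is 726 (Policy B).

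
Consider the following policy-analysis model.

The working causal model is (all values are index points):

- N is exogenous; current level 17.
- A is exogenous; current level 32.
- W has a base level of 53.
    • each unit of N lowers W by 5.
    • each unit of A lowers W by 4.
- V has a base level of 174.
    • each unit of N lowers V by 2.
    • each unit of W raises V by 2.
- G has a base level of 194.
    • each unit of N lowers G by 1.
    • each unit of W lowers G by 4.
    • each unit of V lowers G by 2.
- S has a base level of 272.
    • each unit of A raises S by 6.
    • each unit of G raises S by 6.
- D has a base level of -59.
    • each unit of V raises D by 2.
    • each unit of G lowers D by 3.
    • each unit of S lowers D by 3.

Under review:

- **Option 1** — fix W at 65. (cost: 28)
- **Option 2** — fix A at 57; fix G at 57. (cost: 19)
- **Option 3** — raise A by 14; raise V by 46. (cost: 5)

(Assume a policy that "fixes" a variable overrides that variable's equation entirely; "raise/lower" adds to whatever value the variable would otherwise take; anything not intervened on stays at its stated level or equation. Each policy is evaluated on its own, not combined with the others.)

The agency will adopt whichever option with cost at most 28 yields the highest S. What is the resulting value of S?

9746

Option 1 (W := 65):
  N = 17
  A = 32
  W = 65
  V = 174 − 2·17 + 2·65 = 270
  G = 194 − 17 − 4·65 − 2·270 = -623
  S = 272 + 6·32 + 6·(-623) = -3274
Option 2 (A := 57, G := 57):
  N = 17
  A = 57
  W = 53 − 5·17 − 4·57 = -260
  V = 174 − 2·17 + 2·(-260) = -380
  G = 57
  S = 272 + 6·57 + 6·57 = 956
Option 3 (A + 14, V + 46):
  N = 17
  A = 32 + 14 = 46
  W = 53 − 5·17 − 4·46 = -216
  V = 174 − 2·17 + 2·(-216) (+46 from intervention) = -246
  G = 194 − 17 − 4·(-216) − 2·(-246) = 1533
  S = 272 + 6·46 + 6·1533 = 9746
Comparing — Option 1: S=-3274, Option 2: S=956, Option 3: S=9746. Highest is 9746 (Option 3).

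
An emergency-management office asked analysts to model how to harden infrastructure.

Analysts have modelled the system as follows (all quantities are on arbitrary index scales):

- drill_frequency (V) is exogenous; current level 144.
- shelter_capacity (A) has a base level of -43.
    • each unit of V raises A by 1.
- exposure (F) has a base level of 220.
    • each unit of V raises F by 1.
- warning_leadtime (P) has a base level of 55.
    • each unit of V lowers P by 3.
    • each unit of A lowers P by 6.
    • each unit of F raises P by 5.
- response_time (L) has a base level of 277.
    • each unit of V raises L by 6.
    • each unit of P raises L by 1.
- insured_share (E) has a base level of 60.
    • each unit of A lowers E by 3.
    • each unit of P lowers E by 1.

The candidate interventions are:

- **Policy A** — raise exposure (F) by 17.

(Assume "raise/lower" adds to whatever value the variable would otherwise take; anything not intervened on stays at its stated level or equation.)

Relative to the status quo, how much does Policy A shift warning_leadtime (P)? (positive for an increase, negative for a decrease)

Baseline:
  V = 144
  A = -43 + 144 = 101
  F = 220 + 144 = 364
  P = 55 − 3·144 − 6·101 + 5·364 = 837
Policy A (F + 17):
  V = 144
  A = -43 + 144 = 101
  F = 220 + 144 (+17 from intervention) = 381
  P = 55 − 3·144 − 6·101 + 5·381 = 922
Change in P: 922 − 837 = 85

85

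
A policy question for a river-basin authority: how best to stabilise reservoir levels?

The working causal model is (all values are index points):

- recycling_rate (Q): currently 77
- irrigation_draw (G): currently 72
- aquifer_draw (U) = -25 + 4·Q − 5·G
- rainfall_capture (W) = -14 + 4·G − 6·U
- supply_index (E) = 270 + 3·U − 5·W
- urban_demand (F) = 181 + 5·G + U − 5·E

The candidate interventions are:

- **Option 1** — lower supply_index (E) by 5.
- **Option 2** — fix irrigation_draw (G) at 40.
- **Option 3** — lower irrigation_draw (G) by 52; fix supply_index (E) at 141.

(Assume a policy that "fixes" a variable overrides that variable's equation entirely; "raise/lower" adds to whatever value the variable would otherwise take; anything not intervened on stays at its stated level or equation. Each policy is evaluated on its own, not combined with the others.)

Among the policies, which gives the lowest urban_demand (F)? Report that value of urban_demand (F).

Option 1 (E − 5):
  Q = 77
  G = 72
  U = -25 + 4·77 − 5·72 = -77
  W = -14 + 4·72 − 6·(-77) = 736
  E = 270 + 3·(-77) − 5·736 (−5 from intervention) = -3646
  F = 181 + 5·72 + (-77) − 5·(-3646) = 18694
Option 2 (G := 40):
  Q = 77
  G = 40
  U = -25 + 4·77 − 5·40 = 83
  W = -14 + 4·40 − 6·83 = -352
  E = 270 + 3·83 − 5·(-352) = 2279
  F = 181 + 5·40 + 83 − 5·2279 = -10931
Option 3 (G − 52, E := 141):
  Q = 77
  G = 72 − 52 = 20
  U = -25 + 4·77 − 5·20 = 183
  W = -14 + 4·20 − 6·183 = -1032
  E = 141
  F = 181 + 5·20 + 183 − 5·141 = -241
Comparing — Option 1: F=18694, Option 2: F=-10931, Option 3: F=-241. Lowest is -10931 (Option 2).

-10931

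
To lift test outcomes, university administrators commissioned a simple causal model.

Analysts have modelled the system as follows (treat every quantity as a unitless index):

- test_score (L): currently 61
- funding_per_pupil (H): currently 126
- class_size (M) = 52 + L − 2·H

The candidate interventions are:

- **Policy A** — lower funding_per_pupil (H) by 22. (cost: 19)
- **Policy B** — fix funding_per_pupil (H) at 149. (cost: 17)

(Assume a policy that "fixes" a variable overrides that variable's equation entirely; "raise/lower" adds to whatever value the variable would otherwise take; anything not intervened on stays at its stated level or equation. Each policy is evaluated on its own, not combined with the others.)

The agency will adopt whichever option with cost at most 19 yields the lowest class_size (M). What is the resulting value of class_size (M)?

-185

Policy A (H − 22):
  L = 61
  H = 126 − 22 = 104
  M = 52 + 61 − 2·104 = -95
Policy B (H := 149):
  L = 61
  H = 149
  M = 52 + 61 − 2·149 = -185
Comparing — Policy A: M=-95, Policy B: M=-185. Lowest is -185 (Policy B).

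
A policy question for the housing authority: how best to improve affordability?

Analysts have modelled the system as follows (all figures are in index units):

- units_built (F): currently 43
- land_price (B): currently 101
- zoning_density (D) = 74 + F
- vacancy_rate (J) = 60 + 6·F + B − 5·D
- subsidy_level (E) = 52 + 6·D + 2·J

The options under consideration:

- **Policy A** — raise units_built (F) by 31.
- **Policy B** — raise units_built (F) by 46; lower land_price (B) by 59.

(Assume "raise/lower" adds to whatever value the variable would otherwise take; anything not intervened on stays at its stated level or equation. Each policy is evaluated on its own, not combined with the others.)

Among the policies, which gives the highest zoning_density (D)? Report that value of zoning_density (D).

Policy A (F + 31):
  F = 43 + 31 = 74
  D = 74 + 74 = 148
Policy B (F + 46, B − 59):
  F = 43 + 46 = 89
  D = 74 + 89 = 163
Comparing — Policy A: D=148, Policy B: D=163. Highest is 163 (Policy B).

163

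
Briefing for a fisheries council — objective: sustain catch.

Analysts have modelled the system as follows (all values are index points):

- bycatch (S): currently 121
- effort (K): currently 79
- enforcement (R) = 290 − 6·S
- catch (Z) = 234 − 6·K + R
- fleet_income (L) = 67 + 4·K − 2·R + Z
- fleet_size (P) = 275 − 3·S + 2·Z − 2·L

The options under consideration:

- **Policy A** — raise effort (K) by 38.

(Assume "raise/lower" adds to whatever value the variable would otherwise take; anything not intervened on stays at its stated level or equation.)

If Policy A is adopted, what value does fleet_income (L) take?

503

Policy A (K + 38):
  S = 121
  K = 79 + 38 = 117
  R = 290 − 6·121 = -436
  Z = 234 − 6·117 + (-436) = -904
  L = 67 + 4·117 − 2·(-436) + (-904) = 503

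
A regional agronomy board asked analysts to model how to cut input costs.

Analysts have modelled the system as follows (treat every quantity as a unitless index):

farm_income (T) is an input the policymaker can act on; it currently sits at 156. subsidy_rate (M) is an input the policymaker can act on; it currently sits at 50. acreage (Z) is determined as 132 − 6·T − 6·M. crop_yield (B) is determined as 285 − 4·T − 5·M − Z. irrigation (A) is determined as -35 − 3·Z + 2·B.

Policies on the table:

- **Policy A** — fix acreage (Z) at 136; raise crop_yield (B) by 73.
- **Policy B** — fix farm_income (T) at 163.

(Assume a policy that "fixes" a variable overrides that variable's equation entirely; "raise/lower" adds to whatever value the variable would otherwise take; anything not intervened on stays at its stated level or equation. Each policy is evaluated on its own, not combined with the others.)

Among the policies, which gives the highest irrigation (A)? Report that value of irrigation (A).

Policy A (Z := 136, B + 73):
  T = 156
  M = 50
  Z = 136
  B = 285 − 4·156 − 5·50 − 136 (+73 from intervention) = -652
  A = -35 − 3·136 + 2·(-652) = -1747
Policy B (T := 163):
  T = 163
  M = 50
  Z = 132 − 6·163 − 6·50 = -1146
  B = 285 − 4·163 − 5·50 − (-1146) = 529
  A = -35 − 3·(-1146) + 2·529 = 4461
Comparing — Policy A: A=-1747, Policy B: A=4461. Highest is 4461 (Policy B).

4461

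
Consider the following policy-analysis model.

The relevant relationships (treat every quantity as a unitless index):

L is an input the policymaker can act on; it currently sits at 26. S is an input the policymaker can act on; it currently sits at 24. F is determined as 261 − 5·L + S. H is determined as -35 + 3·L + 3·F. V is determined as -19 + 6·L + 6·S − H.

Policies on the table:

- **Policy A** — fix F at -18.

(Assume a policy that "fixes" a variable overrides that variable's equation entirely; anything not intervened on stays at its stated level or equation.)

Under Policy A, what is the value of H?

Policy A (F := -18):
  L = 26
  S = 24
  F = -18
  H = -35 + 3·26 + 3·(-18) = -11

-11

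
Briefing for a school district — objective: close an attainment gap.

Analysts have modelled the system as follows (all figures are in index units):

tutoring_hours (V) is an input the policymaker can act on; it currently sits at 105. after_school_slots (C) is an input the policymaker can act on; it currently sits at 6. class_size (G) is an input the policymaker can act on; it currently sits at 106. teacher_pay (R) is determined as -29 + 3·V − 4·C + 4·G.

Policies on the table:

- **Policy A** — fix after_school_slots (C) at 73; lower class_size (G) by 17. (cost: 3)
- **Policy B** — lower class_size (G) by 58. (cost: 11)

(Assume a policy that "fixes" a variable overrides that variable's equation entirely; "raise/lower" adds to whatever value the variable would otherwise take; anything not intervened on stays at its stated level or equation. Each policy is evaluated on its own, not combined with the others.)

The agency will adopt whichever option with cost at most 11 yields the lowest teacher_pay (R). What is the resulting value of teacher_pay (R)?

350

Policy A (C := 73, G − 17):
  V = 105
  C = 73
  G = 106 − 17 = 89
  R = -29 + 3·105 − 4·73 + 4·89 = 350
Policy B (G − 58):
  V = 105
  C = 6
  G = 106 − 58 = 48
  R = -29 + 3·105 − 4·6 + 4·48 = 454
Comparing — Policy A: R=350, Policy B: R=454. Lowest is 350 (Policy A).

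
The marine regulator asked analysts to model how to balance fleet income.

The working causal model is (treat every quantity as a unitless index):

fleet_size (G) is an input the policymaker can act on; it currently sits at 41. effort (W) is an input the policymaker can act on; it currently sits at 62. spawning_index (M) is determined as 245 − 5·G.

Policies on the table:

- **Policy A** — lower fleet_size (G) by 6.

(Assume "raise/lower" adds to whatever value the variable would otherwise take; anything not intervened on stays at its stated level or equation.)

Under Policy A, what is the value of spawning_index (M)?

Policy A (G − 6):
  G = 41 − 6 = 35
  M = 245 − 5·35 = 70

70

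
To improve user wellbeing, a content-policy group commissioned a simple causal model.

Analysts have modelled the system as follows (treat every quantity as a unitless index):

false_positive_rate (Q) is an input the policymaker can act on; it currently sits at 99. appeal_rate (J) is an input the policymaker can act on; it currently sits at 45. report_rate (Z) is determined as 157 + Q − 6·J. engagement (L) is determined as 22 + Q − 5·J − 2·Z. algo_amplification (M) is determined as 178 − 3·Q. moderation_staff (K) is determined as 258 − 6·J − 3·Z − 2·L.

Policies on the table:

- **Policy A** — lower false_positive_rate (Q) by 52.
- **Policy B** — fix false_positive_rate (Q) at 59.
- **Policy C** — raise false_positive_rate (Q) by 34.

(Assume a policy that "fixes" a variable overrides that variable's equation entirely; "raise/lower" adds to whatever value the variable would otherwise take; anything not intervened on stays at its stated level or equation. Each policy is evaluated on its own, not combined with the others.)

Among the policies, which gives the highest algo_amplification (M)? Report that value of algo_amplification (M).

37

Policy A (Q − 52):
  Q = 99 − 52 = 47
  M = 178 − 3·47 = 37
Policy B (Q := 59):
  Q = 59
  M = 178 − 3·59 = 1
Policy C (Q + 34):
  Q = 99 + 34 = 133
  M = 178 − 3·133 = -221
Comparing — Policy A: M=37, Policy B: M=1, Policy C: M=-221. Highest is 37 (Policy A).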